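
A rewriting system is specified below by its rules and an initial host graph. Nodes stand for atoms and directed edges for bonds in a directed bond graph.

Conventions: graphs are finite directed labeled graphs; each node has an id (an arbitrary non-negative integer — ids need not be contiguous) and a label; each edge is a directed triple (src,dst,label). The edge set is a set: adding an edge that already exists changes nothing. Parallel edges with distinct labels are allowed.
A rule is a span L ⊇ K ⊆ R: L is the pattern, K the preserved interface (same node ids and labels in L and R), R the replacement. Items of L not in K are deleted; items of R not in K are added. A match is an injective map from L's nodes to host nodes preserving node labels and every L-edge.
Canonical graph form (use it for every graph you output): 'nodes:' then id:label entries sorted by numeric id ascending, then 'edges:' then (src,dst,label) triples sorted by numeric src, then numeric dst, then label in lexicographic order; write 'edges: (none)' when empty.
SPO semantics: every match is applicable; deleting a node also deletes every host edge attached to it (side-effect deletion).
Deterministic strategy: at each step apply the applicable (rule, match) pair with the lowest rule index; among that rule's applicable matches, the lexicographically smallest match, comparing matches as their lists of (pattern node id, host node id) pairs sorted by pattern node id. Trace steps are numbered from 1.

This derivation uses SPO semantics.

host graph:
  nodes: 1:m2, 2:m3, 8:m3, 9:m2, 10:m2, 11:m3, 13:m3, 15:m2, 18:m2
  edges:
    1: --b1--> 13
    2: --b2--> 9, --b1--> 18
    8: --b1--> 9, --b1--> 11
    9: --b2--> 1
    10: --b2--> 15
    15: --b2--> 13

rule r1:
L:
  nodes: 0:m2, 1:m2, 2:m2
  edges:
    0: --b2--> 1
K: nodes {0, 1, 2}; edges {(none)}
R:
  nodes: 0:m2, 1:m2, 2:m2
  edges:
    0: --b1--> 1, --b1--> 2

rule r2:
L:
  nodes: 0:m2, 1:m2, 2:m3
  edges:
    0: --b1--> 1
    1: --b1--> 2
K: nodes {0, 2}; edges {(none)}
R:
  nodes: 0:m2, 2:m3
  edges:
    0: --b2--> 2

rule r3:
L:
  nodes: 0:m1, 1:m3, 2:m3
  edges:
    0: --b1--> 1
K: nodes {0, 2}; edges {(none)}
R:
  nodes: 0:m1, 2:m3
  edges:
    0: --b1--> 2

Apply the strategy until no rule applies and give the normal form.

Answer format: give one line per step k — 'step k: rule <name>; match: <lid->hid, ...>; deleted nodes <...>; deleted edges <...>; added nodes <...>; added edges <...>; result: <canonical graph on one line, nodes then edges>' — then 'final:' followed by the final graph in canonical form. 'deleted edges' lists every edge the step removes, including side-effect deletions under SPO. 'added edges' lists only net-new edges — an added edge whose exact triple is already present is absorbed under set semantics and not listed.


step 1: rule r1; match: 0->9, 1->1, 2->10; deleted nodes (none); deleted edges (9,1,b2); added nodes (none); added edges (9,1,b1); (9,10,b1); result: nodes: 1:m2, 2:m3, 8:m3, 9:m2, 10:m2, 11:m3, 13:m3, 15:m2, 18:m2 edges: (1,13,b1); (2,9,b2); (2,18,b1); (8,9,b1); (8,11,b1); (9,1,b1); (9,10,b1); (10,15,b2); (15,13,b2)
step 2: rule r1; match: 0->10, 1->15, 2->1; deleted nodes (none); deleted edges (10,15,b2); added nodes (none); added edges (10,1,b1); (10,15,b1); result: nodes: 1:m2, 2:m3, 8:m3, 9:m2, 10:m2, 11:m3, 13:m3, 15:m2, 18:m2 edges: (1,13,b1); (2,9,b2); (2,18,b1); (8,9,b1); (8,11,b1); (9,1,b1); (9,10,b1); (10,1,b1); (10,15,b1); (15,13,b2)
step 3: rule r2; match: 0->9, 1->1, 2->13; deleted nodes 1; deleted edges (1,13,b1); (9,1,b1); (10,1,b1); added nodes (none); added edges (9,13,b2); result: nodes: 2:m3, 8:m3, 9:m2, 10:m2, 11:m3, 13:m3, 15:m2, 18:m2 edges: (2,9,b2); (2,18,b1); (8,9,b1); (8,11,b1); (9,10,b1); (9,13,b2); (10,15,b1); (15,13,b2)
final:
nodes: 2:m3, 8:m3, 9:m2, 10:m2, 11:m3, 13:m3, 15:m2, 18:m2
edges: (2,9,b2); (2,18,b1); (8,9,b1); (8,11,b1); (9,10,b1); (9,13,b2); (10,15,b1); (15,13,b2)


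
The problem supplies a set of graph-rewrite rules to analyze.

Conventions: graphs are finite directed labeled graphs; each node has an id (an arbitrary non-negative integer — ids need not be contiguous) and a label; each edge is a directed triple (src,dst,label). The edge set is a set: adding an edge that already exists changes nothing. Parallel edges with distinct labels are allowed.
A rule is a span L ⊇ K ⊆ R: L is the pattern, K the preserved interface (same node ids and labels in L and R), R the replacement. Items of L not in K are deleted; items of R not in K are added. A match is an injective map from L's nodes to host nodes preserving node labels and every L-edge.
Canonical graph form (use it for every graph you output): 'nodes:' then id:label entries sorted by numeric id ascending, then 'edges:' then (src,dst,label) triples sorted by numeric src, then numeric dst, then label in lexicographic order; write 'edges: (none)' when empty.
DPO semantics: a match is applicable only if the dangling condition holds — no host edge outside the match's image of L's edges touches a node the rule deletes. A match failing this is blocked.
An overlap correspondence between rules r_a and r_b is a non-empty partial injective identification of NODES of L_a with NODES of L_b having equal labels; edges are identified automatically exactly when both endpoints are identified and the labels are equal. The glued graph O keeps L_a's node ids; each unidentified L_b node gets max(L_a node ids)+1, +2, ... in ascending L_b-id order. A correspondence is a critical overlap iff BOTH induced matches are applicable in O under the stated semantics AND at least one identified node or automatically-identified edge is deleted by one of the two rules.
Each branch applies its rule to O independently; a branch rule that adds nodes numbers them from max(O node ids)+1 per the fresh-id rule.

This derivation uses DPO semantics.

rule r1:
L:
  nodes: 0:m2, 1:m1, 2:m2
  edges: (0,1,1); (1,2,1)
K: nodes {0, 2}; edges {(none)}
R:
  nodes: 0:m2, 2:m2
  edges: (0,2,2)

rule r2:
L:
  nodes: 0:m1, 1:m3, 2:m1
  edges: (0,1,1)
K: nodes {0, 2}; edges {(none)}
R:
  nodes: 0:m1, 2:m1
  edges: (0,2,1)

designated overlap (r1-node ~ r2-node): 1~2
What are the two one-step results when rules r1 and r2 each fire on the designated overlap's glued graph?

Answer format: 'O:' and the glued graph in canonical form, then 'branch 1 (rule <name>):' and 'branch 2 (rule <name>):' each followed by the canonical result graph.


O:
nodes: 0:m2, 1:m1, 2:m2, 3:m1, 4:m3
edges: (0,1,1); (1,2,1); (3,4,1)
branch 1 (rule r1):
nodes: 0:m2, 2:m2, 3:m1, 4:m3
edges: (0,2,2); (3,4,1)
branch 2 (rule r2):
nodes: 0:m2, 1:m1, 2:m2, 3:m1
edges: (0,1,1); (1,2,1); (3,1,1)


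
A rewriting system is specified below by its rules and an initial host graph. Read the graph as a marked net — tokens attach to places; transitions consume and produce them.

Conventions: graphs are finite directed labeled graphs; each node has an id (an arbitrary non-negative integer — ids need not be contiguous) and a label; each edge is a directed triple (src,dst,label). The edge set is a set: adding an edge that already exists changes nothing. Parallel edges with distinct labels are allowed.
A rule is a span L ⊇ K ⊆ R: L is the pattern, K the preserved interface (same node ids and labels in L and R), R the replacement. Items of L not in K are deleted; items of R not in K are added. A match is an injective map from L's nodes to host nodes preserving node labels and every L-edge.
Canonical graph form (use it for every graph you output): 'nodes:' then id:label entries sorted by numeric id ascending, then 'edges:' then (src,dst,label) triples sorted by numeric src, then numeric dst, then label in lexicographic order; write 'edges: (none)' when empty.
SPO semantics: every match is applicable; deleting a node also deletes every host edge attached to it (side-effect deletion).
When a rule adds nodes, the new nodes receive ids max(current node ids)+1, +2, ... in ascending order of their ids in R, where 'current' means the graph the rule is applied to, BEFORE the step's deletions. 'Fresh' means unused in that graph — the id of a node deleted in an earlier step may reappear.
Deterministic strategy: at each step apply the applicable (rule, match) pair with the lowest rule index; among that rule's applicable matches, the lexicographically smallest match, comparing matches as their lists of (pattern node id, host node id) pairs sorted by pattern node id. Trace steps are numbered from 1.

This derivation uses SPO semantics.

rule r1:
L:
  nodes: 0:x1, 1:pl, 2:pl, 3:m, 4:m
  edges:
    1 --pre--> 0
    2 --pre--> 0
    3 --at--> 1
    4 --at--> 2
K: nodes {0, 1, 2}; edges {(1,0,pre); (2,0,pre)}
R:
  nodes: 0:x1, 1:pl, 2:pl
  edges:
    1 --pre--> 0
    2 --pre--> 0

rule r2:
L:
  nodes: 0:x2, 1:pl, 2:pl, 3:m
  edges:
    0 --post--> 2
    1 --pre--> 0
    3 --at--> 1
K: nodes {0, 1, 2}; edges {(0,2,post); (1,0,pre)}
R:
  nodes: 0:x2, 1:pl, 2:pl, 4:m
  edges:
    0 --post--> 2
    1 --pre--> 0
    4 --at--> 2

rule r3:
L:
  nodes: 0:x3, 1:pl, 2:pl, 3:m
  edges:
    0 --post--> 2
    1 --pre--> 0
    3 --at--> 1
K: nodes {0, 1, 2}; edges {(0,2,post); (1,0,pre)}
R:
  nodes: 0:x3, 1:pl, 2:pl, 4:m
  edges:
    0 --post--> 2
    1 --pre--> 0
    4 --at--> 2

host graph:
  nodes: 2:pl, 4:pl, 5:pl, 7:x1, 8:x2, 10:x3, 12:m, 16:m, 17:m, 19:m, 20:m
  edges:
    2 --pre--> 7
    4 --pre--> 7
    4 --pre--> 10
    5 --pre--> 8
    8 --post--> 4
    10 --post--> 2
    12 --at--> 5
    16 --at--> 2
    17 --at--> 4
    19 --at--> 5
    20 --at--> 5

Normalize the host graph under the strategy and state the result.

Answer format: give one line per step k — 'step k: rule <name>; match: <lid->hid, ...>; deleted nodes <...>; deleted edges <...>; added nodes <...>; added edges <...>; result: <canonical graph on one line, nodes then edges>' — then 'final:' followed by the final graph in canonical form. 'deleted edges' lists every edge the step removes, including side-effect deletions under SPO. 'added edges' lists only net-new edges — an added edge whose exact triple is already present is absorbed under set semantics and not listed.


step 1: rule r1; match: 0->7, 1->2, 2->4, 3->16, 4->17; deleted nodes 16, 17; deleted edges (16,2,at); (17,4,at); added nodes (none); added edges (none); result: nodes: 2:pl, 4:pl, 5:pl, 7:x1, 8:x2, 10:x3, 12:m, 19:m, 20:m edges: (2,7,pre); (4,7,pre); (4,10,pre); (5,8,pre); (8,4,post); (10,2,post); (12,5,at); (19,5,at); (20,5,at)
step 2: rule r2; match: 0->8, 1->5, 2->4, 3->12; deleted nodes 12; deleted edges (12,5,at); added nodes 21; added edges (21,4,at); result: nodes: 2:pl, 4:pl, 5:pl, 7:x1, 8:x2, 10:x3, 19:m, 20:m, 21:m edges: (2,7,pre); (4,7,pre); (4,10,pre); (5,8,pre); (8,4,post); (10,2,post); (19,5,at); (20,5,at); (21,4,at)
step 3: rule r2; match: 0->8, 1->5, 2->4, 3->19; deleted nodes 19; deleted edges (19,5,at); added nodes 22; added edges (22,4,at); result: nodes: 2:pl, 4:pl, 5:pl, 7:x1, 8:x2, 10:x3, 20:m, 21:m, 22:m edges: (2,7,pre); (4,7,pre); (4,10,pre); (5,8,pre); (8,4,post); (10,2,post); (20,5,at); (21,4,at); (22,4,at)
step 4: rule r2; match: 0->8, 1->5, 2->4, 3->20; deleted nodes 20; deleted edges (20,5,at); added nodes 23; added edges (23,4,at); result: nodes: 2:pl, 4:pl, 5:pl, 7:x1, 8:x2, 10:x3, 21:m, 22:m, 23:m edges: (2,7,pre); (4,7,pre); (4,10,pre); (5,8,pre); (8,4,post); (10,2,post); (21,4,at); (22,4,at); (23,4,at)
step 5: rule r3; match: 0->10, 1->4, 2->2, 3->21; deleted nodes 21; deleted edges (21,4,at); added nodes 24; added edges (24,2,at); result: nodes: 2:pl, 4:pl, 5:pl, 7:x1, 8:x2, 10:x3, 22:m, 23:m, 24:m edges: (2,7,pre); (4,7,pre); (4,10,pre); (5,8,pre); (8,4,post); (10,2,post); (22,4,at); (23,4,at); (24,2,at)
step 6: rule r1; match: 0->7, 1->2, 2->4, 3->24, 4->22; deleted nodes 22, 24; deleted edges (22,4,at); (24,2,at); added nodes (none); added edges (none); result: nodes: 2:pl, 4:pl, 5:pl, 7:x1, 8:x2, 10:x3, 23:m edges: (2,7,pre); (4,7,pre); (4,10,pre); (5,8,pre); (8,4,post); (10,2,post); (23,4,at)
step 7: rule r3; match: 0->10, 1->4, 2->2, 3->23; deleted nodes 23; deleted edges (23,4,at); added nodes 24; added edges (24,2,at); result: nodes: 2:pl, 4:pl, 5:pl, 7:x1, 8:x2, 10:x3, 24:m edges: (2,7,pre); (4,7,pre); (4,10,pre); (5,8,pre); (8,4,post); (10,2,post); (24,2,at)
final:
nodes: 2:pl, 4:pl, 5:pl, 7:x1, 8:x2, 10:x3, 24:m
edges: (2,7,pre); (4,7,pre); (4,10,pre); (5,8,pre); (8,4,post); (10,2,post); (24,2,at)


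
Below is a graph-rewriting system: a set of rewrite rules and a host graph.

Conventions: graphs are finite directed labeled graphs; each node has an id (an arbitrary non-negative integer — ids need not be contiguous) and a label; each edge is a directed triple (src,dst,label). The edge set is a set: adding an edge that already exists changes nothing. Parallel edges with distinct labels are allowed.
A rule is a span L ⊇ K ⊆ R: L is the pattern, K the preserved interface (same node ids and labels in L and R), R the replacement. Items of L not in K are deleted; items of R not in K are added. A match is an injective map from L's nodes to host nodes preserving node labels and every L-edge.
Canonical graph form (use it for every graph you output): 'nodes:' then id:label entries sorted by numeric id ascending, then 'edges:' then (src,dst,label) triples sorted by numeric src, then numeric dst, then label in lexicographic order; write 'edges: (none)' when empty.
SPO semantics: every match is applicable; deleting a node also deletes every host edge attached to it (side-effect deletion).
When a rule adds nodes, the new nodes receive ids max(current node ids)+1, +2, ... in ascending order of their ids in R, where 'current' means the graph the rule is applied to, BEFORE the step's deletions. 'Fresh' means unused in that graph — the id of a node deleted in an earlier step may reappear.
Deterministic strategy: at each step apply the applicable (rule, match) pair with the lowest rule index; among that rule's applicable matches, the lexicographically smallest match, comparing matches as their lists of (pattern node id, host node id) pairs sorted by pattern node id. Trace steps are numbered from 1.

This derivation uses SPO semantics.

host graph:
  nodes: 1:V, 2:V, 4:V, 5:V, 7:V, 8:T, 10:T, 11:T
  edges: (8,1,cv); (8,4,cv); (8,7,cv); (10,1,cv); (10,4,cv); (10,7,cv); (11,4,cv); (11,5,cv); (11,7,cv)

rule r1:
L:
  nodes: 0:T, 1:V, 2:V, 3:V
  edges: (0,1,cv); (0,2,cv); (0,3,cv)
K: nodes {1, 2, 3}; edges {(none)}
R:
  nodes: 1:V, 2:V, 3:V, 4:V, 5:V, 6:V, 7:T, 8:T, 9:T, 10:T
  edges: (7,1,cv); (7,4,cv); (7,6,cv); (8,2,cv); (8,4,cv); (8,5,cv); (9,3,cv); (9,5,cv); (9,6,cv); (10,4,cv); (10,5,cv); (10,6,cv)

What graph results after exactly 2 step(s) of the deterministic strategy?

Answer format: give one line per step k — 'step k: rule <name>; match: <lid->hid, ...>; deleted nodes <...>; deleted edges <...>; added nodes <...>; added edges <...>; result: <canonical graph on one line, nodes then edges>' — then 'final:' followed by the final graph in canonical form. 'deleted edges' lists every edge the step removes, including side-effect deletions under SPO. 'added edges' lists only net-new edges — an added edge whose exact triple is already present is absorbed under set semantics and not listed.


step 1: rule r1; match: 0->8, 1->1, 2->4, 3->7; deleted nodes 8; deleted edges (8,1,cv); (8,4,cv); (8,7,cv); added nodes 12, 13, 14, 15, 16, 17, 18; added edges (15,1,cv); (15,12,cv); (15,14,cv); (16,4,cv); (16,12,cv); (16,13,cv); (17,7,cv); (17,13,cv); (17,14,cv); (18,12,cv); (18,13,cv); (18,14,cv); result: nodes: 1:V, 2:V, 4:V, 5:V, 7:V, 10:T, 11:T, 12:V, 13:V, 14:V, 15:T, 16:T, 17:T, 18:T edges: (10,1,cv); (10,4,cv); (10,7,cv); (11,4,cv); (11,5,cv); (11,7,cv); (15,1,cv); (15,12,cv); (15,14,cv); (16,4,cv); (16,12,cv); (16,13,cv); (17,7,cv); (17,13,cv); (17,14,cv); (18,12,cv); (18,13,cv); (18,14,cv)
step 2: rule r1; match: 0->10, 1->1, 2->4, 3->7; deleted nodes 10; deleted edges (10,1,cv); (10,4,cv); (10,7,cv); added nodes 19, 20, 21, 22, 23, 24, 25; added edges (22,1,cv); (22,19,cv); (22,21,cv); (23,4,cv); (23,19,cv); (23,20,cv); (24,7,cv); (24,20,cv); (24,21,cv); (25,19,cv); (25,20,cv); (25,21,cv); result: nodes: 1:V, 2:V, 4:V, 5:V, 7:V, 11:T, 12:V, 13:V, 14:V, 15:T, 16:T, 17:T, 18:T, 19:V, 20:V, 21:V, 22:T, 23:T, 24:T, 25:T edges: (11,4,cv); (11,5,cv); (11,7,cv); (15,1,cv); (15,12,cv); (15,14,cv); (16,4,cv); (16,12,cv); (16,13,cv); (17,7,cv); (17,13,cv); (17,14,cv); (18,12,cv); (18,13,cv); (18,14,cv); (22,1,cv); (22,19,cv); (22,21,cv); (23,4,cv); (23,19,cv); (23,20,cv); (24,7,cv); (24,20,cv); (24,21,cv); (25,19,cv); (25,20,cv); (25,21,cv)
final:
nodes: 1:V, 2:V, 4:V, 5:V, 7:V, 11:T, 12:V, 13:V, 14:V, 15:T, 16:T, 17:T, 18:T, 19:V, 20:V, 21:V, 22:T, 23:T, 24:T, 25:T
edges: (11,4,cv); (11,5,cv); (11,7,cv); (15,1,cv); (15,12,cv); (15,14,cv); (16,4,cv); (16,12,cv); (16,13,cv); (17,7,cv); (17,13,cv); (17,14,cv); (18,12,cv); (18,13,cv); (18,14,cv); (22,1,cv); (22,19,cv); (22,21,cv); (23,4,cv); (23,19,cv); (23,20,cv); (24,7,cv); (24,20,cv); (24,21,cv); (25,19,cv); (25,20,cv); (25,21,cv)


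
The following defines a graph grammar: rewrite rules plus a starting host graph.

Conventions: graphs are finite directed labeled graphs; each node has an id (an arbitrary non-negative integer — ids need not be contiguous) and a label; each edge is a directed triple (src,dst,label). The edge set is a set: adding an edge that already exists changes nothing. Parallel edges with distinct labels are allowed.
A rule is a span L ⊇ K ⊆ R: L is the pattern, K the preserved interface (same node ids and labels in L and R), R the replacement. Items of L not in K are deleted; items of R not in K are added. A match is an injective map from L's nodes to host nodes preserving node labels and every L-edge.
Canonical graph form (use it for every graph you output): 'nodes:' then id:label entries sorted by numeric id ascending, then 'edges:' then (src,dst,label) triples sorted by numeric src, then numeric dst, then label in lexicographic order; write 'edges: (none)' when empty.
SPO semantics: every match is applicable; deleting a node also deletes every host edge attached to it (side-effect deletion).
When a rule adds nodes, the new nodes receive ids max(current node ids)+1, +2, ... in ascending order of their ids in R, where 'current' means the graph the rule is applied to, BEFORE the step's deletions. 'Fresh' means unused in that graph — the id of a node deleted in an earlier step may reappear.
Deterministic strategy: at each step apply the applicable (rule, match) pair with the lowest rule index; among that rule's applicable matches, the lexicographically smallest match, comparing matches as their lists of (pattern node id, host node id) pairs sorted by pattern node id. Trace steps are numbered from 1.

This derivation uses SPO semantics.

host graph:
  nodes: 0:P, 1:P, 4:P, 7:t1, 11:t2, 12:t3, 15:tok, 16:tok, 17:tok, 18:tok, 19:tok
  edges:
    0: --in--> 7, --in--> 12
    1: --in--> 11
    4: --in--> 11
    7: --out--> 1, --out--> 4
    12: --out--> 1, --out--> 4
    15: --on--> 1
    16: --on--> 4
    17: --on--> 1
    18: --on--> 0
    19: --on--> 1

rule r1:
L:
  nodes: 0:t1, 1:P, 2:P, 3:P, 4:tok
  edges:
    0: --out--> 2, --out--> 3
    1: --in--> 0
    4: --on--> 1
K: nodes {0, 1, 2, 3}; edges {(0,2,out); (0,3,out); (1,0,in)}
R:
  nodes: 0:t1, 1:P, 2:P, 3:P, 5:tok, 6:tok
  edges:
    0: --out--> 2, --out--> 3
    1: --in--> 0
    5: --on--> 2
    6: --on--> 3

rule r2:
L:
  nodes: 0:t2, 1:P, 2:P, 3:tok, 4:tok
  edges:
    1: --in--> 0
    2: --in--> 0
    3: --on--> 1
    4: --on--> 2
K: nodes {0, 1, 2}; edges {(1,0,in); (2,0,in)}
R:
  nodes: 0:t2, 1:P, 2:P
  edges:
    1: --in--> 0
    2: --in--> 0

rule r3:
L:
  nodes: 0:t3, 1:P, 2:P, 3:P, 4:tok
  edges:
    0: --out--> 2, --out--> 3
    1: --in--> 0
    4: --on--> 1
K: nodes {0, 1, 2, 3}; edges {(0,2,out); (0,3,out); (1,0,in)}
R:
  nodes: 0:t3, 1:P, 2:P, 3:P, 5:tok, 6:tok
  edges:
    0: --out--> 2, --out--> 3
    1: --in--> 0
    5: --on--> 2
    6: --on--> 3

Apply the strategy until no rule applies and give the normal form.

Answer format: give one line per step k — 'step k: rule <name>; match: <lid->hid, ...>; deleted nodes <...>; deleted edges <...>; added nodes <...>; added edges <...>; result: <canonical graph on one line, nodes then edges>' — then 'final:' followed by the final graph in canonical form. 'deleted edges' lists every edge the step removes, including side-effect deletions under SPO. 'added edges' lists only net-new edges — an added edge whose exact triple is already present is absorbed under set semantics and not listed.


step 1: rule r1; match: 0->7, 1->0, 2->1, 3->4, 4->18; deleted nodes 18; deleted edges (18,0,on); added nodes 20, 21; added edges (20,1,on); (21,4,on); result: nodes: 0:P, 1:P, 4:P, 7:t1, 11:t2, 12:t3, 15:tok, 16:tok, 17:tok, 19:tok, 20:tok, 21:tok edges: (0,7,in); (0,12,in); (1,11,in); (4,11,in); (7,1,out); (7,4,out); (12,1,out); (12,4,out); (15,1,on); (16,4,on); (17,1,on); (19,1,on); (20,1,on); (21,4,on)
step 2: rule r2; match: 0->11, 1->1, 2->4, 3->15, 4->16; deleted nodes 15, 16; deleted edges (15,1,on); (16,4,on); added nodes (none); added edges (none); result: nodes: 0:P, 1:P, 4:P, 7:t1, 11:t2, 12:t3, 17:tok, 19:tok, 20:tok, 21:tok edges: (0,7,in); (0,12,in); (1,11,in); (4,11,in); (7,1,out); (7,4,out); (12,1,out); (12,4,out); (17,1,on); (19,1,on); (20,1,on); (21,4,on)
step 3: rule r2; match: 0->11, 1->1, 2->4, 3->17, 4->21; deleted nodes 17, 21; deleted edges (17,1,on); (21,4,on); added nodes (none); added edges (none); result: nodes: 0:P, 1:P, 4:P, 7:t1, 11:t2, 12:t3, 19:tok, 20:tok edges: (0,7,in); (0,12,in); (1,11,in); (4,11,in); (7,1,out); (7,4,out); (12,1,out); (12,4,out); (19,1,on); (20,1,on)
final:
nodes: 0:P, 1:P, 4:P, 7:t1, 11:t2, 12:t3, 19:tok, 20:tok
edges: (0,7,in); (0,12,in); (1,11,in); (4,11,in); (7,1,out); (7,4,out); (12,1,out); (12,4,out); (19,1,on); (20,1,on)


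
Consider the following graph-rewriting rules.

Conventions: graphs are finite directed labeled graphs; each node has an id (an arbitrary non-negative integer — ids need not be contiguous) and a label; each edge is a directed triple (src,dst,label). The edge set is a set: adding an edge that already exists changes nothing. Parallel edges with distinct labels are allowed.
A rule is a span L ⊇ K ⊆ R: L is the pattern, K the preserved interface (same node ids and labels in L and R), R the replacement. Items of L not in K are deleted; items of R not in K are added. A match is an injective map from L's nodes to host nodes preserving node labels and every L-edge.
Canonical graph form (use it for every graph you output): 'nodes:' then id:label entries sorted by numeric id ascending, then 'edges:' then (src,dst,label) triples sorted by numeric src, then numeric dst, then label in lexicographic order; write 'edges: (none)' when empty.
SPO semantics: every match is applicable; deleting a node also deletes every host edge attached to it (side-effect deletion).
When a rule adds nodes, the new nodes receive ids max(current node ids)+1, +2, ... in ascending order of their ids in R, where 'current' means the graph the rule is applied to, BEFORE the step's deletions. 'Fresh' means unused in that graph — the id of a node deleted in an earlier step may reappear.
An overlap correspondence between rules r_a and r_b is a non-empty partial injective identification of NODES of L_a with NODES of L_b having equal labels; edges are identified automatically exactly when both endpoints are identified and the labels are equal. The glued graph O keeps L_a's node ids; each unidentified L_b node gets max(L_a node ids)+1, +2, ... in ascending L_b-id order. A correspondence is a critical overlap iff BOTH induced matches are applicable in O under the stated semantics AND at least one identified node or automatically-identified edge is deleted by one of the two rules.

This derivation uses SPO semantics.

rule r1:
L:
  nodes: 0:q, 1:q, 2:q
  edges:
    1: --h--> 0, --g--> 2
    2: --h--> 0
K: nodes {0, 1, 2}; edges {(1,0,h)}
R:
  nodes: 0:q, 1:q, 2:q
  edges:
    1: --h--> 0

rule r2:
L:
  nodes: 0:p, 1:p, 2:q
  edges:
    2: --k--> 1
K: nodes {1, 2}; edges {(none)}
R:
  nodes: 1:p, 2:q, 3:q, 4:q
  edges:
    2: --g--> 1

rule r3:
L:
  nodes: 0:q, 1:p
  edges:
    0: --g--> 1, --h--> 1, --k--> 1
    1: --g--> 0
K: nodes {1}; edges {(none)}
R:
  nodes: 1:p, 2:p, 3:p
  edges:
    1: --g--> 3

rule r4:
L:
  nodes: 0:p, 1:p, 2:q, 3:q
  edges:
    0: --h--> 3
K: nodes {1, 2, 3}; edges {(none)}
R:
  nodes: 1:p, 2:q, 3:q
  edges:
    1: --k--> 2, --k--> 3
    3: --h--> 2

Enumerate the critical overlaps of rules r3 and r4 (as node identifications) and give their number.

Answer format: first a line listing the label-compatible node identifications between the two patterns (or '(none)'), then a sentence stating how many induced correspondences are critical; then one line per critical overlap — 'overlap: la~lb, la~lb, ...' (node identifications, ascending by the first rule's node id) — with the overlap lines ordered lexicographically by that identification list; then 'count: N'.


label-compatible node identifications between L(r3) and L(r4): 0~2, 0~3, 1~0, 1~1
7 of the induced correspondences are critical overlaps of r3 and r4.
overlap: 0~2
overlap: 0~2, 1~0
overlap: 0~2, 1~1
overlap: 0~3
overlap: 0~3, 1~0
overlap: 0~3, 1~1
overlap: 1~0
count: 7


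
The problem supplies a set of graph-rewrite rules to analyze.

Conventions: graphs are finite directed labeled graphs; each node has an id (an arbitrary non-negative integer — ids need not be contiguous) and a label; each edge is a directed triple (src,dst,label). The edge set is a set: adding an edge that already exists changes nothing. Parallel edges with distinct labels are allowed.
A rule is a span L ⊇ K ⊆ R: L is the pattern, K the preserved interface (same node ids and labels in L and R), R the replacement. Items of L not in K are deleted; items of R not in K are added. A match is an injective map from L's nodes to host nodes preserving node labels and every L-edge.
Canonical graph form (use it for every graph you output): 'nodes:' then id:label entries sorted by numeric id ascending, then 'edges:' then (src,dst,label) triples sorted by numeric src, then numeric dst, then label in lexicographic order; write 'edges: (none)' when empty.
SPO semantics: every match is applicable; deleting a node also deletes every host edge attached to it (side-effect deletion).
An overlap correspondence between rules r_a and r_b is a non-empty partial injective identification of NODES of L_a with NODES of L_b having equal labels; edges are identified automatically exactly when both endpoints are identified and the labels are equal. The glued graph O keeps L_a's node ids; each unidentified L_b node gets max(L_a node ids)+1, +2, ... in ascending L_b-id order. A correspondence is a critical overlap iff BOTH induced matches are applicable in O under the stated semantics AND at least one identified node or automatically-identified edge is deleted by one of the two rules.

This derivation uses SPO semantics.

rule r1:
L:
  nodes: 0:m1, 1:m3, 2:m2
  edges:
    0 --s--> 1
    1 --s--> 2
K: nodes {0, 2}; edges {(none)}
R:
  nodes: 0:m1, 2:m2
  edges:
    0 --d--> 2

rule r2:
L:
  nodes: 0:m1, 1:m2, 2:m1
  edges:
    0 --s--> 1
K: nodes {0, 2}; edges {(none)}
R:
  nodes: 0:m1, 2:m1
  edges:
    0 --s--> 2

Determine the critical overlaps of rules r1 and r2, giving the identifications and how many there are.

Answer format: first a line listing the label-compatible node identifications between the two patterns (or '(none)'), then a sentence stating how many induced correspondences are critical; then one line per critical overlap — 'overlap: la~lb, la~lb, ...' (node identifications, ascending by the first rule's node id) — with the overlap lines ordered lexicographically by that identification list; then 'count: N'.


label-compatible node identifications between L(r1) and L(r2): 0~0, 0~2, 2~1
3 of the induced correspondences are critical overlaps of r1 and r2.
overlap: 0~0, 2~1
overlap: 0~2, 2~1
overlap: 2~1
count: 3


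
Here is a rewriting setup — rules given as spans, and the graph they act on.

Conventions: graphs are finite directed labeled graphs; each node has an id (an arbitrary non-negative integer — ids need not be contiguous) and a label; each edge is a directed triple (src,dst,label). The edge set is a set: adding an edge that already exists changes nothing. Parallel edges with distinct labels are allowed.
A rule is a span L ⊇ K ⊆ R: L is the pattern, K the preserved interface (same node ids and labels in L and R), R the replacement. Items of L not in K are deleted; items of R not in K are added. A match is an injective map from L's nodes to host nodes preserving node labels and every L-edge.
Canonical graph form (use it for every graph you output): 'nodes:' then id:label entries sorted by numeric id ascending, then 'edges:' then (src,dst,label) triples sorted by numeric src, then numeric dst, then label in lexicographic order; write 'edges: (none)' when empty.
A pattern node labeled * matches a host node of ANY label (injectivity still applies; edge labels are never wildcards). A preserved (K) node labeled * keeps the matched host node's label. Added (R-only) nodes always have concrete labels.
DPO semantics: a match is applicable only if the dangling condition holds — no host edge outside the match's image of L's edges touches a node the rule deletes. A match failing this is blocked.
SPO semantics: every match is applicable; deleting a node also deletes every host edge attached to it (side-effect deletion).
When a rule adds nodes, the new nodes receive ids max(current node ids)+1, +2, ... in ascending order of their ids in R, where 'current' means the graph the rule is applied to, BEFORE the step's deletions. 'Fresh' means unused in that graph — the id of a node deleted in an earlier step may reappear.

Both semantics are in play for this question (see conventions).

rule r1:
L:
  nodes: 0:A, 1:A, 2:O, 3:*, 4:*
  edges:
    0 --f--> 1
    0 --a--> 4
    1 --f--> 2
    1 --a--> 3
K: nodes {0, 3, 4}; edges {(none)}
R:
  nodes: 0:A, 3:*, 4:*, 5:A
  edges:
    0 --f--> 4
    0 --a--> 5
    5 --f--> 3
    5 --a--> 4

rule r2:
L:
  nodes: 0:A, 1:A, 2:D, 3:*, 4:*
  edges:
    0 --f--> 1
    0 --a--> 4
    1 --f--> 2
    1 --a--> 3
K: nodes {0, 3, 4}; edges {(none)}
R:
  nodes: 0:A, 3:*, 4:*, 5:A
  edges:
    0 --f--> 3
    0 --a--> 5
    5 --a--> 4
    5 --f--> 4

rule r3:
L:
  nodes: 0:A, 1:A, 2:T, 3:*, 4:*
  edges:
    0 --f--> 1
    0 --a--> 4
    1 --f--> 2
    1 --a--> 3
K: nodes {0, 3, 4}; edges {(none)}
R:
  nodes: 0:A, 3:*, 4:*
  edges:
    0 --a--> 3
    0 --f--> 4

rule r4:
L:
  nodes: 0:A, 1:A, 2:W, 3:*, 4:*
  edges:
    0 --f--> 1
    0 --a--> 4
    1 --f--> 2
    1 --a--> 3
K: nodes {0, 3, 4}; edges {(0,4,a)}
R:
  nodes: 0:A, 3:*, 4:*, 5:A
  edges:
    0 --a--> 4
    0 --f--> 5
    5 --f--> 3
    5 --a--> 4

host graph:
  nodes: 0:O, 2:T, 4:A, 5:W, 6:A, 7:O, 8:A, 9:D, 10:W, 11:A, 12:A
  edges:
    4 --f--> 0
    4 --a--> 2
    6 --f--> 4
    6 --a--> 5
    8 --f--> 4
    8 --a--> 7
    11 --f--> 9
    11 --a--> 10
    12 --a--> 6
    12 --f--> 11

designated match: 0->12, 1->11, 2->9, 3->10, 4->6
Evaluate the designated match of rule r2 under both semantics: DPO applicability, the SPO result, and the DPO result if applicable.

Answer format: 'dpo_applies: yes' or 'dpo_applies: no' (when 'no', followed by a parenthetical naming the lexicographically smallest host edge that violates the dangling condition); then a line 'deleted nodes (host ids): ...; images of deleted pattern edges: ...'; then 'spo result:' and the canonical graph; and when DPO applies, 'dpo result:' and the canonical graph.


dpo_applies: yes
deleted nodes (host ids): 9, 11; images of deleted pattern edges: (11,9,f); (11,10,a); (12,6,a); (12,11,f)
spo result:
nodes: 0:O, 2:T, 4:A, 5:W, 6:A, 7:O, 8:A, 10:W, 12:A, 13:A
edges: (4,0,f); (4,2,a); (6,4,f); (6,5,a); (8,4,f); (8,7,a); (12,10,f); (12,13,a); (13,6,a); (13,6,f)
dpo result:
nodes: 0:O, 2:T, 4:A, 5:W, 6:A, 7:O, 8:A, 10:W, 12:A, 13:A
edges: (4,0,f); (4,2,a); (6,4,f); (6,5,a); (8,4,f); (8,7,a); (12,10,f); (12,13,a); (13,6,a); (13,6,f)


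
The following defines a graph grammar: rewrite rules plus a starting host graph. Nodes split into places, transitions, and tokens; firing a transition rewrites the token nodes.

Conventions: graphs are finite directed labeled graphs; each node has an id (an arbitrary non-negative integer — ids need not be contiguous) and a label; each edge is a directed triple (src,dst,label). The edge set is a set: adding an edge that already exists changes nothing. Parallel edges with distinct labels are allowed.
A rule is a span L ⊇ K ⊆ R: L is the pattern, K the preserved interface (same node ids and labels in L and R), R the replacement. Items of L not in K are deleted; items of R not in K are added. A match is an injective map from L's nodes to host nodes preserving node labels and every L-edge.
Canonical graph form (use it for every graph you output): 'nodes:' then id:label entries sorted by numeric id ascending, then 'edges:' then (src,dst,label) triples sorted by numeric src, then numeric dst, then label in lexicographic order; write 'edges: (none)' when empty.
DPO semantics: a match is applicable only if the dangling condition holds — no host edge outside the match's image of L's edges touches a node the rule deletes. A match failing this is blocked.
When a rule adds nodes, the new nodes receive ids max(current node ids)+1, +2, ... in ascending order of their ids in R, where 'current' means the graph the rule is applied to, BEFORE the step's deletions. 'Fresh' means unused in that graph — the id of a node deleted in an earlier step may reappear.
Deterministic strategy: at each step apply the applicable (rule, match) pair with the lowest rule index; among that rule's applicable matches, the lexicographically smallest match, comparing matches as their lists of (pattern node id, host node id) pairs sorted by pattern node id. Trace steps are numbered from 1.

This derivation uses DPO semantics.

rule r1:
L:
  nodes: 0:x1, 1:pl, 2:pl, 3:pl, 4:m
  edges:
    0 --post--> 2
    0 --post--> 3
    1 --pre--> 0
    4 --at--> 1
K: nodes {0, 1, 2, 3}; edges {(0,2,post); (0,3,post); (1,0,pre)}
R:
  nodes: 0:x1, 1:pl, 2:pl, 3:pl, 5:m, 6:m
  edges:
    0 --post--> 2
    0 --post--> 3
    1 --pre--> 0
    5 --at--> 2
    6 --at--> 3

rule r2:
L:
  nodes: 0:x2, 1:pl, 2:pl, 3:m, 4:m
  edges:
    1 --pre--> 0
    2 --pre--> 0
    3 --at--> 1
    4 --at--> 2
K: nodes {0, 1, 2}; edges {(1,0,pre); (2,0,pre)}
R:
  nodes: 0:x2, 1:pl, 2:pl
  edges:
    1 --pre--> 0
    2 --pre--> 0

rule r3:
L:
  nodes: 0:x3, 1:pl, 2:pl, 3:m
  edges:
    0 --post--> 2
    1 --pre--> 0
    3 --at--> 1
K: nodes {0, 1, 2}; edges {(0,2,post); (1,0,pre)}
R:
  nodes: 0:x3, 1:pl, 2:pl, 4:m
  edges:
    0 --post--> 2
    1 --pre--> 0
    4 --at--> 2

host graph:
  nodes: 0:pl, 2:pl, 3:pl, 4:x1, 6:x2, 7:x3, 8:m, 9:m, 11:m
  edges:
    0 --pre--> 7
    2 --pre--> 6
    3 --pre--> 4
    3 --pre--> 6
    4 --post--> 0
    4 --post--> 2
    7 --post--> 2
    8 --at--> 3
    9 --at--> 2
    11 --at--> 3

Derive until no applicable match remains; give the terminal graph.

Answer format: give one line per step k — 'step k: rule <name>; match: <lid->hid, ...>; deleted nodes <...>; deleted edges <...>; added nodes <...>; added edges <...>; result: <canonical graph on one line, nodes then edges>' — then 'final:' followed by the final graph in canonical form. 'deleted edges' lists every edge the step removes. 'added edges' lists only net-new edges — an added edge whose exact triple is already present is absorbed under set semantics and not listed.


step 1: rule r1; match: 0->4, 1->3, 2->0, 3->2, 4->8; deleted nodes 8; deleted edges (8,3,at); added nodes 12, 13; added edges (12,0,at); (13,2,at); result: nodes: 0:pl, 2:pl, 3:pl, 4:x1, 6:x2, 7:x3, 9:m, 11:m, 12:m, 13:m edges: (0,7,pre); (2,6,pre); (3,4,pre); (3,6,pre); (4,0,post); (4,2,post); (7,2,post); (9,2,at); (11,3,at); (12,0,at); (13,2,at)
step 2: rule r1; match: 0->4, 1->3, 2->0, 3->2, 4->11; deleted nodes 11; deleted edges (11,3,at); added nodes 14, 15; added edges (14,0,at); (15,2,at); result: nodes: 0:pl, 2:pl, 3:pl, 4:x1, 6:x2, 7:x3, 9:m, 12:m, 13:m, 14:m, 15:m edges: (0,7,pre); (2,6,pre); (3,4,pre); (3,6,pre); (4,0,post); (4,2,post); (7,2,post); (9,2,at); (12,0,at); (13,2,at); (14,0,at); (15,2,at)
step 3: rule r3; match: 0->7, 1->0, 2->2, 3->12; deleted nodes 12; deleted edges (12,0,at); added nodes 16; added edges (16,2,at); result: nodes: 0:pl, 2:pl, 3:pl, 4:x1, 6:x2, 7:x3, 9:m, 13:m, 14:m, 15:m, 16:m edges: (0,7,pre); (2,6,pre); (3,4,pre); (3,6,pre); (4,0,post); (4,2,post); (7,2,post); (9,2,at); (13,2,at); (14,0,at); (15,2,at); (16,2,at)
step 4: rule r3; match: 0->7, 1->0, 2->2, 3->14; deleted nodes 14; deleted edges (14,0,at); added nodes 17; added edges (17,2,at); result: nodes: 0:pl, 2:pl, 3:pl, 4:x1, 6:x2, 7:x3, 9:m, 13:m, 15:m, 16:m, 17:m edges: (0,7,pre); (2,6,pre); (3,4,pre); (3,6,pre); (4,0,post); (4,2,post); (7,2,post); (9,2,at); (13,2,at); (15,2,at); (16,2,at); (17,2,at)
final:
nodes: 0:pl, 2:pl, 3:pl, 4:x1, 6:x2, 7:x3, 9:m, 13:m, 15:m, 16:m, 17:m
edges: (0,7,pre); (2,6,pre); (3,4,pre); (3,6,pre); (4,0,post); (4,2,post); (7,2,post); (9,2,at); (13,2,at); (15,2,at); (16,2,at); (17,2,at)


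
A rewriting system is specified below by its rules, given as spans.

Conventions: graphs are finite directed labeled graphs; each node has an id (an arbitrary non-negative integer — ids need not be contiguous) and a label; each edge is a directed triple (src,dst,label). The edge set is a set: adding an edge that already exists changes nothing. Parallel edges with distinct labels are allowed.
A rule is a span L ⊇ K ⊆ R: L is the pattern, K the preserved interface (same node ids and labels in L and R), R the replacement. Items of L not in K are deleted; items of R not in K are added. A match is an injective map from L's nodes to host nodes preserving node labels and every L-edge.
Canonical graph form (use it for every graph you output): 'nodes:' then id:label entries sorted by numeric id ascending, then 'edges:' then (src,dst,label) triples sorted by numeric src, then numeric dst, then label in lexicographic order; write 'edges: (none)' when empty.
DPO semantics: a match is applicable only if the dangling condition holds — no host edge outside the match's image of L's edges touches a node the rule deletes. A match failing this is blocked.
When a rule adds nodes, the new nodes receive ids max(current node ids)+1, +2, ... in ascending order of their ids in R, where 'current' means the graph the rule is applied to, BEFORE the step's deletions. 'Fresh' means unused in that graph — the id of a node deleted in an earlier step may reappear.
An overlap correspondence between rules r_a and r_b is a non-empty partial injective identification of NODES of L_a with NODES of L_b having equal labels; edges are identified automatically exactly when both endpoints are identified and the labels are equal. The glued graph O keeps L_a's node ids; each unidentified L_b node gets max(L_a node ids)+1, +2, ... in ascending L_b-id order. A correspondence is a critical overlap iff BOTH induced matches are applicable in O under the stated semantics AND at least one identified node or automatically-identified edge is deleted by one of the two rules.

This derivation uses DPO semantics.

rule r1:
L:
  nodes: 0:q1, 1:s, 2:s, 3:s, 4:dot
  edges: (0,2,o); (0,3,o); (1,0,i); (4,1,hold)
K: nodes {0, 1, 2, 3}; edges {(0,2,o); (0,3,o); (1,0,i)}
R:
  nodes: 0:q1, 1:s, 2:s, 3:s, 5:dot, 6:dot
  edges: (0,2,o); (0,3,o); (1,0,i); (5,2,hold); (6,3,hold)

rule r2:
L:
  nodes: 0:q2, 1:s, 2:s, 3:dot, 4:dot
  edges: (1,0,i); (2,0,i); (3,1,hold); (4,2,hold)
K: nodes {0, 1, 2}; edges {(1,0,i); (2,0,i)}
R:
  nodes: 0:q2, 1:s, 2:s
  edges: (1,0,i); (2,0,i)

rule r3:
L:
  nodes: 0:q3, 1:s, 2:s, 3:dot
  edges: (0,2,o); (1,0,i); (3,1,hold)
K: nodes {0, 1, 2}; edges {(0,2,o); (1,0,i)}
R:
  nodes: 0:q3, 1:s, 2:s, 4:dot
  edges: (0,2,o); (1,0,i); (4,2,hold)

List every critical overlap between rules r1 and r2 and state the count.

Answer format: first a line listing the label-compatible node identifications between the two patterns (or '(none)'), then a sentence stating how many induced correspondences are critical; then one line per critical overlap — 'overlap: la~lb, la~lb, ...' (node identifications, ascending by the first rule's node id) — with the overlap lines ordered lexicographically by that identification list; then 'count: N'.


label-compatible node identifications between L(r1) and L(r2): 1~1, 1~2, 2~1, 2~2, 3~1, 3~2, 4~3, 4~4
6 of the induced correspondences are critical overlaps of r1 and r2.
overlap: 1~1, 2~2, 4~3
overlap: 1~1, 3~2, 4~3
overlap: 1~1, 4~3
overlap: 1~2, 2~1, 4~4
overlap: 1~2, 3~1, 4~4
overlap: 1~2, 4~4
count: 6
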